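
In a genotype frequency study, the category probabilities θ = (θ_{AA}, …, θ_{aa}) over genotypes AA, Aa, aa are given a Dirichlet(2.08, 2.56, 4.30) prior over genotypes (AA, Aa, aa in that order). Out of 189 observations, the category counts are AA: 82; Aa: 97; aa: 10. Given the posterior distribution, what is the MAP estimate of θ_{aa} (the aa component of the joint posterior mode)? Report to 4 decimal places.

0.0682

The Dirichlet prior is conjugate to the Multinomial likelihood: each posterior αⱼ = prior αⱼ + observed count nⱼ.
Posterior concentration: (84.08, 99.56, 14.30), total = 197.94.
Joint mode component: (α_{aa}−1)/(Σα−K) = 13.30/194.94 = 0.0682.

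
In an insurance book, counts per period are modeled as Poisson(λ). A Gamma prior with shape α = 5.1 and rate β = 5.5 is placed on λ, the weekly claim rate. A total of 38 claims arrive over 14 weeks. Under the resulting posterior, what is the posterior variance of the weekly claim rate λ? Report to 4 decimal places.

With a Gamma(shape α, rate β) prior, the Poisson likelihood is conjugate: the posterior is Gamma(α + ΣXᵢ, β + n).
Posterior: Gamma(α+S, β+n) = Gamma(5.1+38, 5.5+14) = Gamma(43.1, 19.5).
Var = α/β² = 43.1/19.5² = 0.1133.

0.1133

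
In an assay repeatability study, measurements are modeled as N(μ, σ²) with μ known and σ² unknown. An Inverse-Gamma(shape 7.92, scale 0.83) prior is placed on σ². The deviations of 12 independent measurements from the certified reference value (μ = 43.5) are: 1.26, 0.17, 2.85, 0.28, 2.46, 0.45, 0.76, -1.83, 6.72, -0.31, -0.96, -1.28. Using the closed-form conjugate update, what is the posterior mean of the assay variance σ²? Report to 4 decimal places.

2.6886

With known mean μ and an Inverse-Gamma(α, β) prior on σ², the Normal likelihood is conjugate: posterior is Inv-Gamma(α + n/2, β + Σ(xᵢ−μ)²/2).
Σ(xᵢ−μ)² = (1.26)² + (0.17)² + (2.85)² + (0.28)² + (2.46)² + (0.45)² + (0.76)² + (-1.83)² + (6.72)² + (-0.31)² + (-0.96)² + (-1.28)² = 67.8125.
Posterior: Inv-Gamma(7.92 + 12/2, 0.83 + 67.8125/2) = Inv-Gamma(13.92, 34.73625).
E[σ²|data] = β/(α−1) = 34.73625/12.92 = 2.6886.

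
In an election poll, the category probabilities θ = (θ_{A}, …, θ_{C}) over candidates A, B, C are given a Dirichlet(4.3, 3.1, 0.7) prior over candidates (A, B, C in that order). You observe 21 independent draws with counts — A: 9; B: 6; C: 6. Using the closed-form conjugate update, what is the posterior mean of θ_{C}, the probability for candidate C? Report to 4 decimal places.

The Dirichlet prior is conjugate to the Multinomial likelihood: each posterior αⱼ = prior αⱼ + observed count nⱼ.
Posterior concentration: (13.3, 9.1, 6.7), total = 29.1.
E[θ_{C}|data] = α_{C}/Σα = 6.7/29.1 = 0.2302.

0.2302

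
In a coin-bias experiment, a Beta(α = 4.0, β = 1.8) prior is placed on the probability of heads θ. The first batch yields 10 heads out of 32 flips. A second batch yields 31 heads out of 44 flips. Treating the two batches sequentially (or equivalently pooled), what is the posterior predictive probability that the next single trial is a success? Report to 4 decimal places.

0.5501

The Beta prior is conjugate to a Binomial/Bernoulli likelihood; the update adds successes to α and failures to β.
After batch 1: Beta(4.0+10, 1.8+22) = Beta(14.0, 23.8).
After batch 2: Beta(14.0+31, 23.8+13) = Beta(45.0, 36.8).
For a single future Bernoulli trial, P(success | data) = α/(α+β) = 0.5501.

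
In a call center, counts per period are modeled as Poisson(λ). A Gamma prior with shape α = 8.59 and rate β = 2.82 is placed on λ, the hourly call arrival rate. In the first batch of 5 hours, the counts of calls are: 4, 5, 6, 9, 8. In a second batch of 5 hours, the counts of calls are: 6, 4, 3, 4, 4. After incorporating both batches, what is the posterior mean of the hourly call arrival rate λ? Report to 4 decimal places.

With a Gamma(shape α, rate β) prior, the Poisson likelihood is conjugate: the posterior is Gamma(α + ΣXᵢ, β + n).
Batch 1: sum of counts S = 32 over n = 5 hours.
After batch 1: Gamma(α+S, β+n) = Gamma(8.59+32, 2.82+5) = Gamma(40.59, 7.82).
Batch 2: sum of counts S = 21 over n = 5 hours.
After batch 2: Gamma(α+S, β+n) = Gamma(40.59+21, 7.82+5) = Gamma(61.59, 12.82).
Posterior mean = α/β = 61.59/12.82 = 4.8042.

4.8042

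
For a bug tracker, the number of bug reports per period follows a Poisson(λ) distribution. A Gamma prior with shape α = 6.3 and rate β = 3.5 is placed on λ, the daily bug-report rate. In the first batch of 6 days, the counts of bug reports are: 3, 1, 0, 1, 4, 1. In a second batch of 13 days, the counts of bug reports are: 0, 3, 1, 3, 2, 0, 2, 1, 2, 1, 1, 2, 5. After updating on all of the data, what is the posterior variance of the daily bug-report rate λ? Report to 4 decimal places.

0.0776

With a Gamma(shape α, rate β) prior, the Poisson likelihood is conjugate: the posterior is Gamma(α + ΣXᵢ, β + n).
Batch 1: sum of counts S = 10 over n = 6 days.
After batch 1: Gamma(α+S, β+n) = Gamma(6.3+10, 3.5+6) = Gamma(16.3, 9.5).
Batch 2: sum of counts S = 23 over n = 13 days.
After batch 2: Gamma(α+S, β+n) = Gamma(16.3+23, 9.5+13) = Gamma(39.3, 22.5).
Var = α/β² = 39.3/22.5² = 0.0776.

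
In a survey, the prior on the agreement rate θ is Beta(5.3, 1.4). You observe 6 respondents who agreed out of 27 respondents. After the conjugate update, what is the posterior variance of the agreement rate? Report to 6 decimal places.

0.006423

The Beta prior is conjugate to a Binomial/Bernoulli likelihood; the update adds successes to α and failures to β.
Posterior: Beta(α+k, β+n−k) = Beta(5.3+6, 1.4+21) = Beta(11.3, 22.4).
Var = αβ/((α+β)²(α+β+1)) = 11.3·22.4/(33.7²·34.7) = 0.006423.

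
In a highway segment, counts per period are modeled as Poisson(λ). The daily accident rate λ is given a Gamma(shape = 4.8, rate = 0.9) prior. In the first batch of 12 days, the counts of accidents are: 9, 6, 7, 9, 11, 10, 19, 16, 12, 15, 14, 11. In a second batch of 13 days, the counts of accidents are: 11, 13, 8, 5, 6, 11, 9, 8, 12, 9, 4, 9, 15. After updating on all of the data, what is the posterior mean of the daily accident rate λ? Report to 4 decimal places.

10.1853

With a Gamma(shape α, rate β) prior, the Poisson likelihood is conjugate: the posterior is Gamma(α + ΣXᵢ, β + n).
Batch 1: sum of counts S = 139 over n = 12 days.
After batch 1: Gamma(α+S, β+n) = Gamma(4.8+139, 0.9+12) = Gamma(143.8, 12.9).
Batch 2: sum of counts S = 120 over n = 13 days.
After batch 2: Gamma(α+S, β+n) = Gamma(143.8+120, 12.9+13) = Gamma(263.8, 25.9).
Posterior mean = α/β = 263.8/25.9 = 10.1853.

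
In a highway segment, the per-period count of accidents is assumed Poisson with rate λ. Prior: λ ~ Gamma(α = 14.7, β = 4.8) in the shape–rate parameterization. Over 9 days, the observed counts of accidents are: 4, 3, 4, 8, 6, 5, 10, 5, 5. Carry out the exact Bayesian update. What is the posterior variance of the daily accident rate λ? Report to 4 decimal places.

0.3397

With a Gamma(shape α, rate β) prior, the Poisson likelihood is conjugate: the posterior is Gamma(α + ΣXᵢ, β + n).
Sum of counts S = 50 over n = 9 days.
Posterior: Gamma(α+S, β+n) = Gamma(14.7+50, 4.8+9) = Gamma(64.7, 13.8).
Var = α/β² = 64.7/13.8² = 0.3397.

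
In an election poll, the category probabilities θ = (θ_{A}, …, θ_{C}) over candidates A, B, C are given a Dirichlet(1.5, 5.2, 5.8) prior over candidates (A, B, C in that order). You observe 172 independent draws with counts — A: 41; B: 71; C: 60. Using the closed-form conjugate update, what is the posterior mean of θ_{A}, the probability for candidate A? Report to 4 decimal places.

The Dirichlet prior is conjugate to the Multinomial likelihood: each posterior αⱼ = prior αⱼ + observed count nⱼ.
Posterior concentration: (42.5, 76.2, 65.8), total = 184.5.
E[θ_{A}|data] = α_{A}/Σα = 42.5/184.5 = 0.2304.

0.2304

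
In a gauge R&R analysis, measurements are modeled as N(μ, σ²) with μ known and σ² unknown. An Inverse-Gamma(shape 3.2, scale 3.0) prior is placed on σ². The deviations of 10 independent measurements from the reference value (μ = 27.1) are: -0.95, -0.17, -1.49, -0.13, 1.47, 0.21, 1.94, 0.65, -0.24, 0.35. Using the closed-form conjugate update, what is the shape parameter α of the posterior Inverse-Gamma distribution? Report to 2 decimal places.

8.20

With known mean μ and an Inverse-Gamma(α, β) prior on σ², the Normal likelihood is conjugate: posterior is Inv-Gamma(α + n/2, β + Σ(xᵢ−μ)²/2).
Σ(xᵢ−μ)² = (-0.95)² + (-0.17)² + (-1.49)² + (-0.13)² + (1.47)² + (0.21)² + (1.94)² + (0.65)² + (-0.24)² + (0.35)² = 9.7396.
Posterior: Inv-Gamma(3.2 + 10/2, 3.0 + 9.7396/2) = Inv-Gamma(8.20, 7.86980).
Posterior α = 8.20.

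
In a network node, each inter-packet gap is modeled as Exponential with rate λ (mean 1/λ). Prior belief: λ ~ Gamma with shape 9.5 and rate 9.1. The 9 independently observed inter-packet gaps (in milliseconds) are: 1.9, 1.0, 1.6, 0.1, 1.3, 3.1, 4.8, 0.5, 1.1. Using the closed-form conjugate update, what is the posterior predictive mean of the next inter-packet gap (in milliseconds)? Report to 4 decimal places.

With a Gamma(shape α, rate β) prior on the exponential rate λ, the posterior after n observations with total T = Σxᵢ is Gamma(α+n, β+T).
Sum of observations T = 15.4 milliseconds; n = 9.
Posterior: Gamma(9.5+9, 9.1+15.4) = Gamma(18.5, 24.5).
The predictive distribution for the next observation is Lomax; its mean is β/(α−1) = 24.5/17.5 = 1.4000.

1.4000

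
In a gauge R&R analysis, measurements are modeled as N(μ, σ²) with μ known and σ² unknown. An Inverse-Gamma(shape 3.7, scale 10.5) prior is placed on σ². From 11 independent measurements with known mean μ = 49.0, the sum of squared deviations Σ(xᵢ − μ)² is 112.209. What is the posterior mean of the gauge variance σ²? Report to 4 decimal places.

With known mean μ and an Inverse-Gamma(α, β) prior on σ², the Normal likelihood is conjugate: posterior is Inv-Gamma(α + n/2, β + Σ(xᵢ−μ)²/2).
Posterior: Inv-Gamma(3.7 + 11/2, 10.5 + 112.209/2) = Inv-Gamma(9.20, 66.6045).
E[σ²|data] = β/(α−1) = 66.6045/8.20 = 8.1225.

8.1225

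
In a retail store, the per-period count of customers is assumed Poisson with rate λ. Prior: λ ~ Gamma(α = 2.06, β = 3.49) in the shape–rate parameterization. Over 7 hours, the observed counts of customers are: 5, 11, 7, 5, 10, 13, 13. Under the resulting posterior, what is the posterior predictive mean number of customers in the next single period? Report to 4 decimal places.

6.2974

With a Gamma(shape α, rate β) prior, the Poisson likelihood is conjugate: the posterior is Gamma(α + ΣXᵢ, β + n).
Sum of counts S = 64 over n = 7 hours.
Posterior: Gamma(α+S, β+n) = Gamma(2.06+64, 3.49+7) = Gamma(66.06, 10.49).
The predictive distribution for one future period is NegBinom with mean α/β = 6.2974.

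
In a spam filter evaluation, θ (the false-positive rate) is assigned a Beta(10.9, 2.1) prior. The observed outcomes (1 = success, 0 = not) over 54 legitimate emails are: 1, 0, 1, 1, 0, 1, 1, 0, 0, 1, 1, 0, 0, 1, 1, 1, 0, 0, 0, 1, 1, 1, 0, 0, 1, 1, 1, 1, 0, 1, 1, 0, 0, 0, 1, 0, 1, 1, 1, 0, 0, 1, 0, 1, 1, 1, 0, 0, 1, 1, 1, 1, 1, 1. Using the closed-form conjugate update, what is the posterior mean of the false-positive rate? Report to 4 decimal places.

The Beta prior is conjugate to a Binomial/Bernoulli likelihood; the update adds successes to α and failures to β.
Posterior: Beta(α+k, β+n−k) = Beta(10.9+33, 2.1+21) = Beta(43.9, 23.1).
Posterior mean = α/(α+β) = 43.9/67.0 = 0.6552.

0.6552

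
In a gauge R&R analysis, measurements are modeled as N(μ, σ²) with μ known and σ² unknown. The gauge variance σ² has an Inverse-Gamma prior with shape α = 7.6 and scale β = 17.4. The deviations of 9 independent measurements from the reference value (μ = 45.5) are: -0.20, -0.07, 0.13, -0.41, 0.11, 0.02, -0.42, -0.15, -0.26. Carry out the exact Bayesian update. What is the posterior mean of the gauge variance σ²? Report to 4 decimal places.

With known mean μ and an Inverse-Gamma(α, β) prior on σ², the Normal likelihood is conjugate: posterior is Inv-Gamma(α + n/2, β + Σ(xᵢ−μ)²/2).
Σ(xᵢ−μ)² = (-0.20)² + (-0.07)² + (0.13)² + (-0.41)² + (0.11)² + (0.02)² + (-0.42)² + (-0.15)² + (-0.26)² = 0.5089.
Posterior: Inv-Gamma(7.6 + 9/2, 17.4 + 0.5089/2) = Inv-Gamma(12.10, 17.65445).
E[σ²|data] = β/(α−1) = 17.65445/11.10 = 1.5905.

1.5905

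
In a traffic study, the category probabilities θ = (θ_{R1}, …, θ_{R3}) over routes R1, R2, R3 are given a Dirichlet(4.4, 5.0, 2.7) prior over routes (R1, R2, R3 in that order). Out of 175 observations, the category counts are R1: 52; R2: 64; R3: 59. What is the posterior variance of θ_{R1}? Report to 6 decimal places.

0.001119

The Dirichlet prior is conjugate to the Multinomial likelihood: each posterior αⱼ = prior αⱼ + observed count nⱼ.
Posterior concentration: (56.4, 69.0, 61.7), total = 187.1.
Var[θ_j] = α_j(Σα−α_j)/((Σα)²(Σα+1)) = 56.4·130.7/(187.1²·188.1) = 0.001119.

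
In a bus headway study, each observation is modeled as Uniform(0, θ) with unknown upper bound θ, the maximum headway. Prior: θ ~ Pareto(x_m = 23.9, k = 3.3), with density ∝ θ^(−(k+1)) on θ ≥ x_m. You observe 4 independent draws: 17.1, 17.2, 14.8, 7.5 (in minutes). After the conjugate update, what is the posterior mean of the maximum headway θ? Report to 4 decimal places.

A Pareto(scale x_m, shape k) prior on the upper bound θ of Uniform(0, θ) is conjugate: posterior is Pareto(max(x_m, max xᵢ), k + n).
Sample maximum = 17.2; prior scale x_m = 23.9 → posterior scale = max = 23.9.
Posterior shape = 3.3 + 4 = 7.3.
E[θ|data] = k·x_m/(k−1) = 7.3·23.9/6.3 = 27.6937.

27.6937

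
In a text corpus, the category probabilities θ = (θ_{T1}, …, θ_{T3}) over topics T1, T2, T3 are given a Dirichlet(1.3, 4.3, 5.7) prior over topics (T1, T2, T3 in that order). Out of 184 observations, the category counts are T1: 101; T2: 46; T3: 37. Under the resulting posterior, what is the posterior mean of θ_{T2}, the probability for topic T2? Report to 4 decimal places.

The Dirichlet prior is conjugate to the Multinomial likelihood: each posterior αⱼ = prior αⱼ + observed count nⱼ.
Posterior concentration: (102.3, 50.3, 42.7), total = 195.3.
E[θ_{T2}|data] = α_{T2}/Σα = 50.3/195.3 = 0.2576.

0.2576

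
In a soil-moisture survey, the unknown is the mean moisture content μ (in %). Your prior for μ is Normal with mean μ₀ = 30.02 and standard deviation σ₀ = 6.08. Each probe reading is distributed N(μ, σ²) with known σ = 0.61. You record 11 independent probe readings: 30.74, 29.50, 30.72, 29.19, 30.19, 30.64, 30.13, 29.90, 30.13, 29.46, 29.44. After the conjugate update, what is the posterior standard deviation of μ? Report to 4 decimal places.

For Normal data with known variance σ², a Normal(μ₀, σ₀²) prior on μ is conjugate. Posterior precision = 1/σ₀² + n/σ²; posterior mean is the precision-weighted average of μ₀ and x̄.
σ₀² = 6.08² = 36.9664, σ² = 0.61² = 0.3721; σ² + n·σ₀² = 0.3721 + 11·36.9664 = 407.0025.
Posterior precision = 1/σ₀² + n/σ² = 1/36.9664 + 11/0.3721 = (σ² + n·σ₀²)/(σ₀²σ²) = 407.0025/(36.9664·0.3721); posterior variance σₙ² = σ₀²σ²/(σ² + n·σ₀²) = 36.9664·0.3721/407.0025 = 0.033796.
Posterior SD = √σₙ² = √(36.9664·0.3721/407.0025) = 0.1838.

0.1838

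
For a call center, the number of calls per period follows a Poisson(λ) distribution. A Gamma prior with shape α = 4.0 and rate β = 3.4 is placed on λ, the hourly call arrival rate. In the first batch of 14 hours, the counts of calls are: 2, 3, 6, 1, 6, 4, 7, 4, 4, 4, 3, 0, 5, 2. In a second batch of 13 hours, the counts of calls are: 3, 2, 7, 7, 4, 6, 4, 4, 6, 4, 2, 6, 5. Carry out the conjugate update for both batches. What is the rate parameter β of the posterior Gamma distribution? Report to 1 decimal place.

30.4

With a Gamma(shape α, rate β) prior, the Poisson likelihood is conjugate: the posterior is Gamma(α + ΣXᵢ, β + n).
Batch 1: sum of counts S = 51 over n = 14 hours.
After batch 1: Gamma(α+S, β+n) = Gamma(4.0+51, 3.4+14) = Gamma(55.0, 17.4).
Batch 2: sum of counts S = 60 over n = 13 hours.
After batch 2: Gamma(α+S, β+n) = Gamma(55.0+60, 17.4+13) = Gamma(115.0, 30.4).
Posterior β = 30.4.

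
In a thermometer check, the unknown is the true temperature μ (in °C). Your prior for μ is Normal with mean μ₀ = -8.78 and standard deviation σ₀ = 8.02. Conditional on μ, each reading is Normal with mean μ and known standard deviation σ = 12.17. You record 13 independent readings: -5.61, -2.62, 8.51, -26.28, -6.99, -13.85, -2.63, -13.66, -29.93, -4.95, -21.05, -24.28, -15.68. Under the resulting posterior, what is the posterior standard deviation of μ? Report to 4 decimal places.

For Normal data with known variance σ², a Normal(μ₀, σ₀²) prior on μ is conjugate. Posterior precision = 1/σ₀² + n/σ²; posterior mean is the precision-weighted average of μ₀ and x̄.
σ₀² = 8.02² = 64.3204, σ² = 12.17² = 148.1089; σ² + n·σ₀² = 148.1089 + 13·64.3204 = 984.2741.
Posterior precision = 1/σ₀² + n/σ² = 1/64.3204 + 13/148.1089 = (σ² + n·σ₀²)/(σ₀²σ²) = 984.2741/(64.3204·148.1089); posterior variance σₙ² = σ₀²σ²/(σ² + n·σ₀²) = 64.3204·148.1089/984.2741 = 9.678629.
Posterior SD = √σₙ² = √(64.3204·148.1089/984.2741) = 3.1110.

3.1110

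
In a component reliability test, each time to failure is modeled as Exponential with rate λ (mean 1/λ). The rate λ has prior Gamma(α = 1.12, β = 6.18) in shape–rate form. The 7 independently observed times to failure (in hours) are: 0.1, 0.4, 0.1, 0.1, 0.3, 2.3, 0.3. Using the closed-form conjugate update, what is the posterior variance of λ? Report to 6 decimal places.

With a Gamma(shape α, rate β) prior on the exponential rate λ, the posterior after n observations with total T = Σxᵢ is Gamma(α+n, β+T).
Sum of observations T = 3.6 hours; n = 7.
Posterior: Gamma(1.12+7, 6.18+3.6) = Gamma(8.12, 9.78).
Var = α/β² = 0.084894.

0.084894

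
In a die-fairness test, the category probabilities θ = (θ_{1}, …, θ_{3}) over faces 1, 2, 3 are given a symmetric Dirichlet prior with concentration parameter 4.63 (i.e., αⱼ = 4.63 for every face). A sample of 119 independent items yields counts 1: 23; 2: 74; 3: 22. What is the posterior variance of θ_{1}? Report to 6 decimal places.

The Dirichlet prior is conjugate to the Multinomial likelihood: each posterior αⱼ = prior αⱼ + observed count nⱼ.
Posterior concentration: (27.63, 78.63, 26.63), total = 132.89.
Var[θ_j] = α_j(Σα−α_j)/((Σα)²(Σα+1)) = 27.63·105.26/(132.89²·133.89) = 0.001230.

0.001230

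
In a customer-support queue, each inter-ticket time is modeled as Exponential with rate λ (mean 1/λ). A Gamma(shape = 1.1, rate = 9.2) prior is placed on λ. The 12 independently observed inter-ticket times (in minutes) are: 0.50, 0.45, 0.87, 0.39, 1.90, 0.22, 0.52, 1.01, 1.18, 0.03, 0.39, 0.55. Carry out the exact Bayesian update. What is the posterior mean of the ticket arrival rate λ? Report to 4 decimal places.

0.7612

With a Gamma(shape α, rate β) prior on the exponential rate λ, the posterior after n observations with total T = Σxᵢ is Gamma(α+n, β+T).
Sum of observations T = 8.01 minutes; n = 12.
Posterior: Gamma(1.1+12, 9.2+8.01) = Gamma(13.1, 17.21).
Posterior mean of λ = α/β = 13.1/17.21 = 0.7612.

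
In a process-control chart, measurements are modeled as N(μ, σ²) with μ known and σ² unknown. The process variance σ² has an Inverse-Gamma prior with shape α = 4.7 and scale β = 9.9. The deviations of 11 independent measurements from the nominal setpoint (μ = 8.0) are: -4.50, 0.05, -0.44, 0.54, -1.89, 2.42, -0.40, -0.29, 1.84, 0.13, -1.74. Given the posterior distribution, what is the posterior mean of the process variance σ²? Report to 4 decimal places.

3.0783

With known mean μ and an Inverse-Gamma(α, β) prior on σ², the Normal likelihood is conjugate: posterior is Inv-Gamma(α + n/2, β + Σ(xᵢ−μ)²/2).
Σ(xᵢ−μ)² = (-4.50)² + (0.05)² + (-0.44)² + (0.54)² + (-1.89)² + (2.42)² + (-0.40)² + (-0.29)² + (1.84)² + (0.13)² + (-1.74)² = 36.8404.
Posterior: Inv-Gamma(4.7 + 11/2, 9.9 + 36.8404/2) = Inv-Gamma(10.20, 28.32020).
E[σ²|data] = β/(α−1) = 28.32020/9.20 = 3.0783.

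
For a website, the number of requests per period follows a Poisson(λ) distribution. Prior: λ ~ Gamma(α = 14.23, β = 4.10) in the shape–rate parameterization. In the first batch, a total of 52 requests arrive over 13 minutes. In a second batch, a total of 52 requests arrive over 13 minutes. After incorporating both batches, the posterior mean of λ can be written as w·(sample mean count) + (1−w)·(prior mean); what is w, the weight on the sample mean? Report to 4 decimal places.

0.8638

With a Gamma(shape α, rate β) prior, the Poisson likelihood is conjugate: the posterior is Gamma(α + ΣXᵢ, β + n).
Total number of minutes: n = 13 + 13 = 26.
Posterior mean = (α₀+S)/(β₀+n) = [n/(β₀+n)]·(S/n) + [β₀/(β₀+n)]·(α₀/β₀), so only n and β₀ enter the weight.
Weight on data w = n/(β₀+n) = 26/(4.10+26) = 26/30.10 = 0.8638.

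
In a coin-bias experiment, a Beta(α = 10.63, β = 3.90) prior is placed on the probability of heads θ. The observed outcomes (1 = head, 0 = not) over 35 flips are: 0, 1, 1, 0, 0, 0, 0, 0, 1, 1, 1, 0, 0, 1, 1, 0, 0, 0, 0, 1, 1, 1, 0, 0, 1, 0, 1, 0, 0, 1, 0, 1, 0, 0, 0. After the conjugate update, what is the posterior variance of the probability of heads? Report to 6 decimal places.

0.004947

The Beta prior is conjugate to a Binomial/Bernoulli likelihood; the update adds successes to α and failures to β.
Posterior: Beta(α+k, β+n−k) = Beta(10.63+14, 3.90+21) = Beta(24.63, 24.90).
Var = αβ/((α+β)²(α+β+1)) = 24.63·24.90/(49.53²·50.53) = 0.004947.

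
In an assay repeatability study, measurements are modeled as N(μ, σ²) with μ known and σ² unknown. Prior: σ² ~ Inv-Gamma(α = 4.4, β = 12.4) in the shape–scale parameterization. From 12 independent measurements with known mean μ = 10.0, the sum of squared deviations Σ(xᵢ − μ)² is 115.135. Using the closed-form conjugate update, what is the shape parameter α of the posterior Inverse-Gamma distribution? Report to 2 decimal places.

With known mean μ and an Inverse-Gamma(α, β) prior on σ², the Normal likelihood is conjugate: posterior is Inv-Gamma(α + n/2, β + Σ(xᵢ−μ)²/2).
Posterior: Inv-Gamma(4.4 + 12/2, 12.4 + 115.135/2) = Inv-Gamma(10.40, 69.9675).
Posterior α = 10.40.

10.40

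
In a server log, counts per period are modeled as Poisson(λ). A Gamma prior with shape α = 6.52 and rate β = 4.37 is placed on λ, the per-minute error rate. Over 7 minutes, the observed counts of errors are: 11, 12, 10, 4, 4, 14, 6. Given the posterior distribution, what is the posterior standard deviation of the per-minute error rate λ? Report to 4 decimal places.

With a Gamma(shape α, rate β) prior, the Poisson likelihood is conjugate: the posterior is Gamma(α + ΣXᵢ, β + n).
Sum of counts S = 61 over n = 7 minutes.
Posterior: Gamma(α+S, β+n) = Gamma(6.52+61, 4.37+7) = Gamma(67.52, 11.37).
SD = √α/β = √67.52/11.37 = 0.7227.

0.7227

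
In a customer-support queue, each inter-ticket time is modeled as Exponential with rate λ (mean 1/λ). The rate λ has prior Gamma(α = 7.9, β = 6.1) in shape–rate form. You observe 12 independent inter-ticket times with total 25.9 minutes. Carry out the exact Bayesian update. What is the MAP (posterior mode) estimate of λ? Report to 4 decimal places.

0.5906

With a Gamma(shape α, rate β) prior on the exponential rate λ, the posterior after n observations with total T = Σxᵢ is Gamma(α+n, β+T).
Posterior: Gamma(7.9+12, 6.1+25.9) = Gamma(19.9, 32.0).
Mode = (α−1)/β = 0.5906.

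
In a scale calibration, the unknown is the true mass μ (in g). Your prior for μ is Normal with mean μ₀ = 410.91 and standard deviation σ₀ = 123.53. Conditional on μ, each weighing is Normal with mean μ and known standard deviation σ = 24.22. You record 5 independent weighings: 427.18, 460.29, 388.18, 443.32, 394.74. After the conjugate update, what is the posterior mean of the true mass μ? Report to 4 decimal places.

For Normal data with known variance σ², a Normal(μ₀, σ₀²) prior on μ is conjugate. Posterior precision = 1/σ₀² + n/σ²; posterior mean is the precision-weighted average of μ₀ and x̄.
Σxᵢ = 427.18 + 460.29 + 388.18 + 443.32 + 394.74 = 2113.71, so n·x̄ = 2113.71.
σ₀² = 123.53² = 15259.6609, σ² = 24.22² = 586.6084; σ² + n·σ₀² = 586.6084 + 5·15259.6609 = 76884.9129.
Posterior mean = (μ₀/σ₀² + n·x̄/σ²)/(1/σ₀² + n/σ²) = (σ²·μ₀ + σ₀²·n·x̄)/(σ² + n·σ₀²) = (586.6084·410.91 + 15259.6609·2113.71)/76884.9129 = 32495541.098583/76884.9129 = 422.6517.

422.6517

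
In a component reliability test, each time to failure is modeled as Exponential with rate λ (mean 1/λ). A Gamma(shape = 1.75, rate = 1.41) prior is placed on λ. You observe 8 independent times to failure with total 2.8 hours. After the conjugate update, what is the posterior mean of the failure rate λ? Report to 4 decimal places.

2.3159

With a Gamma(shape α, rate β) prior on the exponential rate λ, the posterior after n observations with total T = Σxᵢ is Gamma(α+n, β+T).
Posterior: Gamma(1.75+8, 1.41+2.8) = Gamma(9.75, 4.21).
Posterior mean of λ = α/β = 9.75/4.21 = 2.3159.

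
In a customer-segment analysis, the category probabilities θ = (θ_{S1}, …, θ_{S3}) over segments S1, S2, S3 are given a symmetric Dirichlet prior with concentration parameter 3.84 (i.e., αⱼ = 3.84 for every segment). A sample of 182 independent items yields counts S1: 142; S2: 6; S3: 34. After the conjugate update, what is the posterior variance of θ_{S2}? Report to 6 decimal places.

The Dirichlet prior is conjugate to the Multinomial likelihood: each posterior αⱼ = prior αⱼ + observed count nⱼ.
Posterior concentration: (145.84, 9.84, 37.84), total = 193.52.
Var[θ_j] = α_j(Σα−α_j)/((Σα)²(Σα+1)) = 9.84·183.68/(193.52²·194.52) = 0.000248.

0.000248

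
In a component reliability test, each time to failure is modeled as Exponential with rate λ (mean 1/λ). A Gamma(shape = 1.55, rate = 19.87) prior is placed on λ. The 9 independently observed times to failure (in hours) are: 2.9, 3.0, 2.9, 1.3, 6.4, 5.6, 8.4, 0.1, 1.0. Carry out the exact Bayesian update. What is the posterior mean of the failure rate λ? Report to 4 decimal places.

With a Gamma(shape α, rate β) prior on the exponential rate λ, the posterior after n observations with total T = Σxᵢ is Gamma(α+n, β+T).
Sum of observations T = 31.6 hours; n = 9.
Posterior: Gamma(1.55+9, 19.87+31.6) = Gamma(10.55, 51.47).
Posterior mean of λ = α/β = 10.55/51.47 = 0.2050.

0.2050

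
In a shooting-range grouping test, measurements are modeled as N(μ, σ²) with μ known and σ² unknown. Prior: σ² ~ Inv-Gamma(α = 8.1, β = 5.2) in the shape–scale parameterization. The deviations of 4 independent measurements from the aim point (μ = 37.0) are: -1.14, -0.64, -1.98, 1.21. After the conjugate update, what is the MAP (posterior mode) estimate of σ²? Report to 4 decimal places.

0.7880

With known mean μ and an Inverse-Gamma(α, β) prior on σ², the Normal likelihood is conjugate: posterior is Inv-Gamma(α + n/2, β + Σ(xᵢ−μ)²/2).
Σ(xᵢ−μ)² = (-1.14)² + (-0.64)² + (-1.98)² + (1.21)² = 7.0937.
Posterior: Inv-Gamma(8.1 + 4/2, 5.2 + 7.0937/2) = Inv-Gamma(10.10, 8.74685).
Mode = β/(α+1) = 8.74685/11.10 = 0.7880.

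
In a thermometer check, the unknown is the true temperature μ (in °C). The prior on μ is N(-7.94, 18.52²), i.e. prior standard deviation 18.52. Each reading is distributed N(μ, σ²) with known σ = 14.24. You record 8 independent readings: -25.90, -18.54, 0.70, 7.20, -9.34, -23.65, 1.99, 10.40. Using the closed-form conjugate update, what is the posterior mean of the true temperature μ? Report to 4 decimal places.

-7.1974

For Normal data with known variance σ², a Normal(μ₀, σ₀²) prior on μ is conjugate. Posterior precision = 1/σ₀² + n/σ²; posterior mean is the precision-weighted average of μ₀ and x̄.
Σxᵢ = (-25.90) + (-18.54) + 0.70 + 7.20 + (-9.34) + (-23.65) + 1.99 + 10.40 = -57.14, so n·x̄ = -57.14.
σ₀² = 18.52² = 342.9904, σ² = 14.24² = 202.7776; σ² + n·σ₀² = 202.7776 + 8·342.9904 = 2946.7008.
Posterior mean = (μ₀/σ₀² + n·x̄/σ²)/(1/σ₀² + n/σ²) = (σ²·μ₀ + σ₀²·n·x̄)/(σ² + n·σ₀²) = (202.7776·(-7.94) + 342.9904·(-57.14))/2946.7008 = -21208.5256/2946.7008 = -7.1974.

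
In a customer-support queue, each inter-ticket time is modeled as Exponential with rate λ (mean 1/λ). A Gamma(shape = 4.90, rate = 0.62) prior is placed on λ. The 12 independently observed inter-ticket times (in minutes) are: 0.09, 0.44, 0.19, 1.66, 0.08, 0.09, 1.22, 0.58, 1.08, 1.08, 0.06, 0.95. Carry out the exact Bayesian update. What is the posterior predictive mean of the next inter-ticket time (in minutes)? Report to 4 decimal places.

0.5119

With a Gamma(shape α, rate β) prior on the exponential rate λ, the posterior after n observations with total T = Σxᵢ is Gamma(α+n, β+T).
Sum of observations T = 7.52 minutes; n = 12.
Posterior: Gamma(4.90+12, 0.62+7.52) = Gamma(16.90, 8.14).
The predictive distribution for the next observation is Lomax; its mean is β/(α−1) = 8.14/15.90 = 0.5119.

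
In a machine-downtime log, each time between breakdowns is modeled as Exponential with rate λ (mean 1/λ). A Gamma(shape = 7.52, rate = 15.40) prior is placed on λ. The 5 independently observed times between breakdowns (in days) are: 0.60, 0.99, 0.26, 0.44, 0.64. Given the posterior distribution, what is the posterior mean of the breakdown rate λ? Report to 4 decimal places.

0.6830

With a Gamma(shape α, rate β) prior on the exponential rate λ, the posterior after n observations with total T = Σxᵢ is Gamma(α+n, β+T).
Sum of observations T = 2.93 days; n = 5.
Posterior: Gamma(7.52+5, 15.40+2.93) = Gamma(12.52, 18.33).
Posterior mean of λ = α/β = 12.52/18.33 = 0.6830.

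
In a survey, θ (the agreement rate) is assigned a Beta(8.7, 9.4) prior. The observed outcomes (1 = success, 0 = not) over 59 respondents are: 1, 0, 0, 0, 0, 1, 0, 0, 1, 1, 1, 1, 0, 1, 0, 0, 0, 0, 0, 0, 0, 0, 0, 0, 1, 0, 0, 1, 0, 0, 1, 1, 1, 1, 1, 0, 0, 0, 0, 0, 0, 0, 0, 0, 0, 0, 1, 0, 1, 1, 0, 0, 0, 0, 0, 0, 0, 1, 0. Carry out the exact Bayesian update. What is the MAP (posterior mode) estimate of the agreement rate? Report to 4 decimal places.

0.3422

The Beta prior is conjugate to a Binomial/Bernoulli likelihood; the update adds successes to α and failures to β.
Posterior: Beta(α+k, β+n−k) = Beta(8.7+18, 9.4+41) = Beta(26.7, 50.4).
Mode of Beta(a,b) for a,b>1 is (a−1)/(a+b−2) = 25.7/75.1 = 0.3422.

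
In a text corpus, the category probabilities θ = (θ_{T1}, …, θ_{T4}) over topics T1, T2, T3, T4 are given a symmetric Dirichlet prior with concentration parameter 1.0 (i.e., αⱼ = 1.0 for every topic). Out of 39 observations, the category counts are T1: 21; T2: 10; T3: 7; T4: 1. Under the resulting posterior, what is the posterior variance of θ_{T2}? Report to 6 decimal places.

0.004327

The Dirichlet prior is conjugate to the Multinomial likelihood: each posterior αⱼ = prior αⱼ + observed count nⱼ.
Posterior concentration: (22.0, 11.0, 8.0, 2.0), total = 43.0.
Var[θ_j] = α_j(Σα−α_j)/((Σα)²(Σα+1)) = 11.0·32.0/(43.0²·44.0) = 0.004327.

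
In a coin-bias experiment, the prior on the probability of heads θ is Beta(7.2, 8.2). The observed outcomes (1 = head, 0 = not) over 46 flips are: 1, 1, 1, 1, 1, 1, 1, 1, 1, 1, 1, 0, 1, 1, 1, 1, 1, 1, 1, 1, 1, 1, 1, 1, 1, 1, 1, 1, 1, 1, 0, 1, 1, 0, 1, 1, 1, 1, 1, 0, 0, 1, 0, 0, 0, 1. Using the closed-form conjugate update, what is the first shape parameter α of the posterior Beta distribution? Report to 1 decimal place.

45.2

The Beta prior is conjugate to a Binomial/Bernoulli likelihood; the update adds successes to α and failures to β.
Posterior: Beta(α+k, β+n−k) = Beta(7.2+38, 8.2+8) = Beta(45.2, 16.2).
Posterior α = 45.2.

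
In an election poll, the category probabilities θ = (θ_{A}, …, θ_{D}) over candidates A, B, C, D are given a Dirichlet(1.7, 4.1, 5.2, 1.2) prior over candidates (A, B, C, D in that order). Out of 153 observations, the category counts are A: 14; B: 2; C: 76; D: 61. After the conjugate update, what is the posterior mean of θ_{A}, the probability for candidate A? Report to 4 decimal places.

The Dirichlet prior is conjugate to the Multinomial likelihood: each posterior αⱼ = prior αⱼ + observed count nⱼ.
Posterior concentration: (15.7, 6.1, 81.2, 62.2), total = 165.2.
E[θ_{A}|data] = α_{A}/Σα = 15.7/165.2 = 0.0950.

0.0950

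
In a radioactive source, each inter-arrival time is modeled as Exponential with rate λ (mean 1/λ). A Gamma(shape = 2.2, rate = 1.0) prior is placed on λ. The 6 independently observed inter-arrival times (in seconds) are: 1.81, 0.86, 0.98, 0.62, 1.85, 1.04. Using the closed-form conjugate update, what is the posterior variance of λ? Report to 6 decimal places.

0.123150

With a Gamma(shape α, rate β) prior on the exponential rate λ, the posterior after n observations with total T = Σxᵢ is Gamma(α+n, β+T).
Sum of observations T = 7.16 seconds; n = 6.
Posterior: Gamma(2.2+6, 1.0+7.16) = Gamma(8.2, 8.16).
Var = α/β² = 0.123150.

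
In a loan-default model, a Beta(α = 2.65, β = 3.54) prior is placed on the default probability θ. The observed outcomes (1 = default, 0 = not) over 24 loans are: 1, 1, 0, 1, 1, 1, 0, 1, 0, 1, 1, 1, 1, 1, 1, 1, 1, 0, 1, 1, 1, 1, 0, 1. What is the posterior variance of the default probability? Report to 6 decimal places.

The Beta prior is conjugate to a Binomial/Bernoulli likelihood; the update adds successes to α and failures to β.
Posterior: Beta(α+k, β+n−k) = Beta(2.65+19, 3.54+5) = Beta(21.65, 8.54).
Var = αβ/((α+β)²(α+β+1)) = 21.65·8.54/(30.19²·31.19) = 0.006504.

0.006504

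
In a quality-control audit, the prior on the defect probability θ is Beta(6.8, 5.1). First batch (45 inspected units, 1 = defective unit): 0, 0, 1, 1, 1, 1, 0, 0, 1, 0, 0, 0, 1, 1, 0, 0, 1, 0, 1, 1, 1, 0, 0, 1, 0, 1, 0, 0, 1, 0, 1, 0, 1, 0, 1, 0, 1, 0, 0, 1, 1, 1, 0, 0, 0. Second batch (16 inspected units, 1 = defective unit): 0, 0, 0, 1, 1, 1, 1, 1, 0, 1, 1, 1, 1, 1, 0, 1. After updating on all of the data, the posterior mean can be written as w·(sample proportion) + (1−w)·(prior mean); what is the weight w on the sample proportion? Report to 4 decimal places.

0.8368

The Beta prior is conjugate to a Binomial/Bernoulli likelihood; the update adds successes to α and failures to β.
Total number of inspected units: n = 45 + 16 = 61.
Posterior mean = (α₀+k)/(α₀+β₀+n) = [n/(α₀+β₀+n)]·(k/n) + [(α₀+β₀)/(α₀+β₀+n)]·α₀/(α₀+β₀), so only n and the prior enter the weight.
The weight on the data is w = n/(α₀+β₀+n) = 61/(6.8+5.1+61) = 61/72.9 = 0.8368.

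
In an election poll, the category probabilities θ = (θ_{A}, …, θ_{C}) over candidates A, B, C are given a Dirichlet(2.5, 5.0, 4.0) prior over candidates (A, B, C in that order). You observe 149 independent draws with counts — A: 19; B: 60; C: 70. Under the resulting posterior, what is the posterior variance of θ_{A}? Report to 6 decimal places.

0.000718

The Dirichlet prior is conjugate to the Multinomial likelihood: each posterior αⱼ = prior αⱼ + observed count nⱼ.
Posterior concentration: (21.5, 65.0, 74.0), total = 160.5.
Var[θ_j] = α_j(Σα−α_j)/((Σα)²(Σα+1)) = 21.5·139.0/(160.5²·161.5) = 0.000718.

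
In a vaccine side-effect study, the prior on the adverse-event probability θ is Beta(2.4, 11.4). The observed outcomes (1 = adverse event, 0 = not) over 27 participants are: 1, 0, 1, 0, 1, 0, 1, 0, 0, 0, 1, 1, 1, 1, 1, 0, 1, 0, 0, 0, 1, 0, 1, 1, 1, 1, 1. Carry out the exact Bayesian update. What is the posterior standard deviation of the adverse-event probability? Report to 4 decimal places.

The Beta prior is conjugate to a Binomial/Bernoulli likelihood; the update adds successes to α and failures to β.
Posterior: Beta(α+k, β+n−k) = Beta(2.4+16, 11.4+11) = Beta(18.4, 22.4).
Var = αβ/((α+β)²(α+β+1)) = 18.4·22.4/(40.8²·41.8) = 0.00592338; SD = √0.00592338 = 0.0770.

0.0770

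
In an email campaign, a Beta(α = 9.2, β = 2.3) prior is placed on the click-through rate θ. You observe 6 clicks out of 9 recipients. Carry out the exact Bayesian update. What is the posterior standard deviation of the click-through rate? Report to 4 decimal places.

0.0944

The Beta prior is conjugate to a Binomial/Bernoulli likelihood; the update adds successes to α and failures to β.
Posterior: Beta(α+k, β+n−k) = Beta(9.2+6, 2.3+3) = Beta(15.2, 5.3).
Var = αβ/((α+β)²(α+β+1)) = 15.2·5.3/(20.5²·21.5) = 0.00891607; SD = √0.00891607 = 0.0944.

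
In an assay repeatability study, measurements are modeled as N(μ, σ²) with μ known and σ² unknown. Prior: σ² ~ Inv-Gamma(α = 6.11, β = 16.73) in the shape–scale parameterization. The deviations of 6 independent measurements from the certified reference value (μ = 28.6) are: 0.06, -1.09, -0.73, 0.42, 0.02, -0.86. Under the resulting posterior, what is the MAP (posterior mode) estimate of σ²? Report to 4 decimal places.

With known mean μ and an Inverse-Gamma(α, β) prior on σ², the Normal likelihood is conjugate: posterior is Inv-Gamma(α + n/2, β + Σ(xᵢ−μ)²/2).
Σ(xᵢ−μ)² = (0.06)² + (-1.09)² + (-0.73)² + (0.42)² + (0.02)² + (-0.86)² = 2.6410.
Posterior: Inv-Gamma(6.11 + 6/2, 16.73 + 2.6410/2) = Inv-Gamma(9.11, 18.05050).
Mode = β/(α+1) = 18.05050/10.11 = 1.7854.

1.7854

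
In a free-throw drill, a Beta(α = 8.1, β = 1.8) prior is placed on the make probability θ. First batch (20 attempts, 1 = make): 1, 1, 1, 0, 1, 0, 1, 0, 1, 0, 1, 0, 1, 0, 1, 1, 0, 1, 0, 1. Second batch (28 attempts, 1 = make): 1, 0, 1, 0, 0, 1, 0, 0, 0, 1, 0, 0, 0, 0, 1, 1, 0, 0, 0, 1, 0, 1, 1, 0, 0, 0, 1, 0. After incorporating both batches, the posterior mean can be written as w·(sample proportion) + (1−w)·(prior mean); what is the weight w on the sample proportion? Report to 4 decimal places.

0.8290

The Beta prior is conjugate to a Binomial/Bernoulli likelihood; the update adds successes to α and failures to β.
Total number of attempts: n = 20 + 28 = 48.
Posterior mean = (α₀+k)/(α₀+β₀+n) = [n/(α₀+β₀+n)]·(k/n) + [(α₀+β₀)/(α₀+β₀+n)]·α₀/(α₀+β₀), so only n and the prior enter the weight.
The weight on the data is w = n/(α₀+β₀+n) = 48/(8.1+1.8+48) = 48/57.9 = 0.8290.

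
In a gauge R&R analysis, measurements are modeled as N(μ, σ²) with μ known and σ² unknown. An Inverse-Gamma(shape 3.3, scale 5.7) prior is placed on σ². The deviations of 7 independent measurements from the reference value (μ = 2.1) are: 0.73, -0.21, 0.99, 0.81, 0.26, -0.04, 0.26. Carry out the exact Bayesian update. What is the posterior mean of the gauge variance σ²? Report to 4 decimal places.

With known mean μ and an Inverse-Gamma(α, β) prior on σ², the Normal likelihood is conjugate: posterior is Inv-Gamma(α + n/2, β + Σ(xᵢ−μ)²/2).
Σ(xᵢ−μ)² = (0.73)² + (-0.21)² + (0.99)² + (0.81)² + (0.26)² + (-0.04)² + (0.26)² = 2.3500.
Posterior: Inv-Gamma(3.3 + 7/2, 5.7 + 2.3500/2) = Inv-Gamma(6.80, 6.87500).
E[σ²|data] = β/(α−1) = 6.87500/5.80 = 1.1853.

1.1853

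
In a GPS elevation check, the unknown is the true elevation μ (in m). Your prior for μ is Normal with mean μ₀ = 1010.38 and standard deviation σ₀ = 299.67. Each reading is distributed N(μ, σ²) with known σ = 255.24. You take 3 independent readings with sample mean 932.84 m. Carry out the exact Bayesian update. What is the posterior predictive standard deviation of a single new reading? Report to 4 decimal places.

For Normal data with known variance σ², a Normal(μ₀, σ₀²) prior on μ is conjugate. Posterior precision = 1/σ₀² + n/σ²; posterior mean is the precision-weighted average of μ₀ and x̄.
σ₀² = 299.67² = 89802.1089, σ² = 255.24² = 65147.4576; σ² + n·σ₀² = 65147.4576 + 3·89802.1089 = 334553.7843.
Posterior precision = 1/σ₀² + n/σ² = 1/89802.1089 + 3/65147.4576 = (σ² + n·σ₀²)/(σ₀²σ²) = 334553.7843/(89802.1089·65147.4576); posterior variance σₙ² = σ₀²σ²/(σ² + n·σ₀²) = 89802.1089·65147.4576/334553.7843 = 17487.110762.
Predictive variance for one new observation = σₙ² + σ² = 89802.1089·65147.4576/334553.7843 + 65147.4576 = σ²·(σ₀² + 334553.7843)/334553.7843 = 65147.4576·424355.8932/334553.7843 = 82634.568362; SD = √(65147.4576·424355.8932/334553.7843) = 287.4623.

287.4623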